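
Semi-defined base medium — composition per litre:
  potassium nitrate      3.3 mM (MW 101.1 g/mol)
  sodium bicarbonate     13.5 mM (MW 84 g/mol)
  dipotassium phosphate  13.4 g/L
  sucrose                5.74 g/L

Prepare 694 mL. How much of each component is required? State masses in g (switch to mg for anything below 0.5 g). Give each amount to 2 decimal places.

Working volume: 694 mL = 0.694 L.
potassium nitrate: 3.3 mmol/L × 101.1 mg/mmol × 0.694 L = 231.54 mg
sodium bicarbonate: 13.5 mmol/L × 84 g/mol × 0.694 L ÷ 1000 = 0.79 g
dipotassium phosphate: 13.4 g/L × 0.694 L = 9.30 g
sucrose: 5.74 g/L × 0.694 L = 3.98 g

potassium nitrate 231.54 mg; sodium bicarbonate 0.79 g; dipotassium phosphate 9.30 g; sucrose 3.98 g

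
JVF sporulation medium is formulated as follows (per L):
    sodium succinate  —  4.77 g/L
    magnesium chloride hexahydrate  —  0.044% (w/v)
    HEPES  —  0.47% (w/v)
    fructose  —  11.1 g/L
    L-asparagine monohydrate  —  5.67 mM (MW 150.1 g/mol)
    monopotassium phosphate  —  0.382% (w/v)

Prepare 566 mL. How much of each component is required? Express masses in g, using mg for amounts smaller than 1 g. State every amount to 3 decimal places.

Target volume = 566 mL = 0.566 L.
sodium succinate: 4.77 g/L × 0.566 L = 2.700 g
magnesium chloride hexahydrate: 0.044 g per 100 mL × 566 mL ÷ 100 = 0.24904 g = 249.040 mg
HEPES: 0.47% w/v = 4.7 g/L → 4.7 × 0.566 L = 2.660 g
fructose: 11.1 g/L × 0.566 L = 6.283 g
L-asparagine monohydrate: 5.67 mmol/L × 150.1 mg/mmol × 0.566 L = 481.704 mg
monopotassium phosphate: 0.382 g per 100 mL × 566 mL ÷ 100 = 2.162 g

sodium succinate 2.700 g; magnesium chloride hexahydrate 249.040 mg; HEPES 2.660 g; fructose 6.283 g; L-asparagine monohydrate 481.704 mg; monopotassium phosphate 2.162 g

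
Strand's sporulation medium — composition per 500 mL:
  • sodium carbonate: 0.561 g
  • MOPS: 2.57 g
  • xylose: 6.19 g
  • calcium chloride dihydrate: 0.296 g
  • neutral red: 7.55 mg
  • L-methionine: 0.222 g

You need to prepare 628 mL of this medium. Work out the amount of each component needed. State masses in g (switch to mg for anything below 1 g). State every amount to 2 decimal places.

sodium carbonate 704.62 mg; MOPS 3.23 g; xylose 7.77 g; calcium chloride dihydrate 371.78 mg; neutral red 9.48 mg; L-methionine 278.83 mg

Ratio of target to recipe volume: 628 / 500 = 1.256.
sodium carbonate: 0.561 g × (628 mL / 500 mL) = 0.704616 g = 704.62 mg
MOPS: 2.57 g × (628 mL / 500 mL) = 3.23 g
xylose: 6.19 g × (628 mL / 500 mL) = 7.77 g
calcium chloride dihydrate: 0.296 g × (628 mL / 500 mL) = 0.371776 g = 371.78 mg
neutral red: 7.55 mg × (628 mL / 500 mL) = 9.48 mg
L-methionine: 0.222 g × (628 mL / 500 mL) = 0.278832 g = 278.83 mg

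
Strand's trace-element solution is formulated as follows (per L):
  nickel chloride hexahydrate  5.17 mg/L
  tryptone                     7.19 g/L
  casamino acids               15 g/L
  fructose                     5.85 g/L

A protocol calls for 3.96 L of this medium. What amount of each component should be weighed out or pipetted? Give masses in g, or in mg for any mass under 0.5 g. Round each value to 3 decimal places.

Scale factor relative to 1 L: 3.96.
nickel chloride hexahydrate: 5.17 mg/L × 3.96 L = 20.473 mg
tryptone: 7.19 g/L × 3.96 L = 28.472 g
casamino acids: 15 g/L × 3.96 L = 59.400 g
fructose: 5.85 g/L × 3.96 L = 23.166 g

nickel chloride hexahydrate 20.473 mg; tryptone 28.472 g; casamino acids 59.400 g; fructose 23.166 g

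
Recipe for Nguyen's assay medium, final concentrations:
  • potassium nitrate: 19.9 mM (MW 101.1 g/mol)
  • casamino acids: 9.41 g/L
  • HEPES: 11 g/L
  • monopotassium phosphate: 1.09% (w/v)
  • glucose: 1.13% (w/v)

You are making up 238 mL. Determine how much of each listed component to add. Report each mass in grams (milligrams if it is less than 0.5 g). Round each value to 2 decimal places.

Working volume: 238 mL = 0.238 L.
potassium nitrate: 19.9 mmol/L × 101.1 mg/mmol × 0.238 L = 478.83 mg
casamino acids: 9.41 g/L × 0.238 L = 2.24 g
HEPES: 11 g/L × 0.238 L = 2.62 g
monopotassium phosphate: 1.09 g per 100 mL × 238 mL ÷ 100 = 2.59 g
glucose: 1.13% w/v = 11.3 g/L → 11.3 × 0.238 L = 2.69 g

potassium nitrate 478.83 mg; casamino acids 2.24 g; HEPES 2.62 g; monopotassium phosphate 2.59 g; glucose 2.69 g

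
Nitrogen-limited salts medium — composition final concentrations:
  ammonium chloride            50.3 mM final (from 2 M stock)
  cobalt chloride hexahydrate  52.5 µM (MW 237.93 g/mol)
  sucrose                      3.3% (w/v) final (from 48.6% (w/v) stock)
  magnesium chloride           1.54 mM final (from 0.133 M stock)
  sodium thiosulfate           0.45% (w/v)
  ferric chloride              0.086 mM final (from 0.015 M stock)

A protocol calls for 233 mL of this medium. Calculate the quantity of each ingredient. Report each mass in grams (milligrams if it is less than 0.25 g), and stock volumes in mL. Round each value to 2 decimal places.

Target volume = 233 mL = 0.233 L.
ammonium chloride: V = C2·V2/C1 = 50.3 mM × 233 mL ÷ 2000 mM = 5.86 mL
cobalt chloride hexahydrate: 52.5 µmol/L × 237.93 g/mol × 0.233 L ÷ 1000 = 2.91 mg
sucrose: V = C2·V2/C1 = 3.3% ÷ 48.6% × 233 mL = 15.82 mL
magnesium chloride: C1V1 = C2V2 → 1.54 mM × 233 mL ÷ 133 mM = 2.70 mL
sodium thiosulfate: 0.45% w/v = 4.5 g/L → 4.5 × 0.233 L = 1.05 g
ferric chloride: dilute stock: 0.086 mM × 233 mL ÷ 15 mM = 1.34 mL

ammonium chloride 5.86 mL; cobalt chloride hexahydrate 2.91 mg; sucrose 15.82 mL; magnesium chloride 2.70 mL; sodium thiosulfate 1.05 g; ferric chloride 1.34 mL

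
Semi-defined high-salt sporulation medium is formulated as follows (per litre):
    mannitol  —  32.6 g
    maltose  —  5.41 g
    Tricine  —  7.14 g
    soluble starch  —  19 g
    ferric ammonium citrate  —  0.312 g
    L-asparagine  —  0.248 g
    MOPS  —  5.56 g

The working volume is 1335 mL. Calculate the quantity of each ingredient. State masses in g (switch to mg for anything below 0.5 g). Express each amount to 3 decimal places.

mannitol 43.521 g; maltose 7.222 g; Tricine 9.532 g; soluble starch 25.365 g; ferric ammonium citrate 416.520 mg; L-asparagine 331.080 mg; MOPS 7.423 g

Scale factor = 1335 mL / 1000 mL = 1.335.
mannitol: 32.6 g × (1335 mL / 1000 mL) = 43.521 g
maltose: 5.41 g × (1335 mL / 1000 mL) = 7.222 g
Tricine: 7.14 g × (1335 mL / 1000 mL) = 9.532 g
soluble starch: 19 g × (1335 mL / 1000 mL) = 25.365 g
ferric ammonium citrate: 0.312 g × (1335 mL / 1000 mL) = 0.41652 g = 416.520 mg
L-asparagine: 0.248 g × (1335 mL / 1000 mL) = 0.33108 g = 331.080 mg
MOPS: 5.56 g × (1335 mL / 1000 mL) = 7.423 g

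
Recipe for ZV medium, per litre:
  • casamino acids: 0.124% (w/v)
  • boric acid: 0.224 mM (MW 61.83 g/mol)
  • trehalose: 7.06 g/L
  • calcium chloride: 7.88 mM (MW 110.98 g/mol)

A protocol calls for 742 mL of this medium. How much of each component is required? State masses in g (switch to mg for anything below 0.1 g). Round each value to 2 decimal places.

casamino acids 0.92 g; boric acid 10.28 mg; trehalose 5.24 g; calcium chloride 0.65 g

Target volume = 742 mL = 0.742 L.
casamino acids: 0.124% w/v = 1.24 g/L → 1.24 × 0.742 L = 0.92 g
boric acid: 0.224 mmol/L × 61.83 mg/mmol × 0.742 L = 10.28 mg
trehalose: 7.06 g/L × 0.742 L = 5.24 g
calcium chloride: 7.88 mmol/L × 110.98 g/mol × 0.742 L ÷ 1000 = 0.65 g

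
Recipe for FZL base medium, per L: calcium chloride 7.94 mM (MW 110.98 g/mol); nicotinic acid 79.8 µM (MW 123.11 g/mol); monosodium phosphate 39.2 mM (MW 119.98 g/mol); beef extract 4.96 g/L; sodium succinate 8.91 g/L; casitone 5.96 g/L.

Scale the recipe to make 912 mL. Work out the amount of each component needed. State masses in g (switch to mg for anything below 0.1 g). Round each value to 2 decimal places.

Scale factor relative to 1 L: 0.912.
calcium chloride: 7.94 mmol/L × 110.98 g/mol × 0.912 L ÷ 1000 = 0.80 g
nicotinic acid: 79.8 µmol/L × 123.11 g/mol × 0.912 L ÷ 1000 = 8.96 mg
monosodium phosphate: 39.2 mmol/L × 119.98 g/mol × 0.912 L ÷ 1000 = 4.29 g
beef extract: 4.96 g/L × 0.912 L = 4.52 g
sodium succinate: 8.91 g/L × 0.912 L = 8.13 g
casitone: 5.96 g/L × 0.912 L = 5.44 g

calcium chloride 0.80 g; nicotinic acid 8.96 mg; monosodium phosphate 4.29 g; beef extract 4.52 g; sodium succinate 8.13 g; casitone 5.44 g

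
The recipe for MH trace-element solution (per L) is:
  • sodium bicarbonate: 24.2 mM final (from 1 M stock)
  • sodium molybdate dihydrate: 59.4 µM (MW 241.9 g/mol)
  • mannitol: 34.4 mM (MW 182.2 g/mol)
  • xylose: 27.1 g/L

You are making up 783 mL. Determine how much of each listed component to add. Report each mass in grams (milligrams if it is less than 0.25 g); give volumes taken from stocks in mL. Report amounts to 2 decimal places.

sodium bicarbonate 18.95 mL; sodium molybdate dihydrate 11.25 mg; mannitol 4.91 g; xylose 21.22 g

Target volume = 783 mL = 0.783 L.
sodium bicarbonate: dilute stock: 24.2 mM × 783 mL ÷ 1000 mM = 18.95 mL
sodium molybdate dihydrate: 59.4 µmol/L × 241.9 g/mol × 0.783 L ÷ 1000 = 11.25 mg
mannitol: 34.4 mmol/L × 182.2 g/mol × 0.783 L ÷ 1000 = 4.91 g
xylose: 27.1 g/L × 0.783 L = 21.22 g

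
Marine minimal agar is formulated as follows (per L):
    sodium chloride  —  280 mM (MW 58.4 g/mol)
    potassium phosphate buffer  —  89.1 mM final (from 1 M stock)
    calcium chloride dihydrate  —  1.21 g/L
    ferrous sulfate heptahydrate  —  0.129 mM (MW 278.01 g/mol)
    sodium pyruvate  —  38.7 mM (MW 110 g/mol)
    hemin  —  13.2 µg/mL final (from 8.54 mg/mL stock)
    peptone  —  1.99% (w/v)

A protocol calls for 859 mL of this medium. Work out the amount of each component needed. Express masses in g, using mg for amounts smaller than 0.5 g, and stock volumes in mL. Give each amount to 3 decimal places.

Target volume = 859 mL = 0.859 L.
sodium chloride: 280 mmol/L × 58.4 g/mol × 0.859 L ÷ 1000 = 14.046 g
potassium phosphate buffer: C1V1 = C2V2 → 89.1 mM × 859 mL ÷ 1000 mM = 76.537 mL
calcium chloride dihydrate: 1.21 g/L × 0.859 L = 1.039 g
ferrous sulfate heptahydrate: 0.129 mmol/L × 278.01 mg/mmol × 0.859 L = 30.807 mg
sodium pyruvate: 38.7 mmol/L × 110 g/mol × 0.859 L ÷ 1000 = 3.657 g
hemin: dilute stock: 13.2 µg/mL × 859 mL ÷ 8540 µg/mL = 1.328 mL
peptone: 1.99% w/v = 19.9 g/L → 19.9 × 0.859 L = 17.094 g

sodium chloride 14.046 g; potassium phosphate buffer 76.537 mL; calcium chloride dihydrate 1.039 g; ferrous sulfate heptahydrate 30.807 mg; sodium pyruvate 3.657 g; hemin 1.328 mL; peptone 17.094 g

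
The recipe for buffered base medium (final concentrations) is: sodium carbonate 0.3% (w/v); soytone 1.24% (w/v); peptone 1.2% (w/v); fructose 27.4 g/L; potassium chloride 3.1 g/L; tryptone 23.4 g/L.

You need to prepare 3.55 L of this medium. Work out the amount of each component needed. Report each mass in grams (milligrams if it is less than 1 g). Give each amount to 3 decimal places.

Working volume: 3.55 L.
sodium carbonate: 0.3 g per 100 mL × 3550 mL ÷ 100 = 10.650 g
soytone: 1.24% w/v = 12.4 g/L → 12.4 × 3.55 L = 44.020 g
peptone: 1.2 g per 100 mL × 3550 mL ÷ 100 = 42.600 g
fructose: 27.4 g/L × 3.55 L = 97.270 g
potassium chloride: 3.1 g/L × 3.55 L = 11.005 g
tryptone: 23.4 g/L × 3.55 L = 83.070 g

sodium carbonate 10.650 g; soytone 44.020 g; peptone 42.600 g; fructose 97.270 g; potassium chloride 11.005 g; tryptone 83.070 g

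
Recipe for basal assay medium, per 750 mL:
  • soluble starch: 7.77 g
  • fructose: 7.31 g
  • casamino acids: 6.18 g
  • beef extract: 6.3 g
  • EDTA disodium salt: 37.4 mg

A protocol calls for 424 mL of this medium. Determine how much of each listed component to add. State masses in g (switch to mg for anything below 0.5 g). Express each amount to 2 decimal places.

soluble starch 4.39 g; fructose 4.13 g; casamino acids 3.49 g; beef extract 3.56 g; EDTA disodium salt 21.14 mg

Ratio of target to recipe volume: 424 / 750 = 0.565333.
soluble starch: 7.77 g × (424 mL / 750 mL) = 4.39 g
fructose: 7.31 g × (424 mL / 750 mL) = 4.13 g
casamino acids: 6.18 g × (424 mL / 750 mL) = 3.49 g
beef extract: 6.3 g × (424 mL / 750 mL) = 3.56 g
EDTA disodium salt: 37.4 mg × (424 mL / 750 mL) = 21.14 mg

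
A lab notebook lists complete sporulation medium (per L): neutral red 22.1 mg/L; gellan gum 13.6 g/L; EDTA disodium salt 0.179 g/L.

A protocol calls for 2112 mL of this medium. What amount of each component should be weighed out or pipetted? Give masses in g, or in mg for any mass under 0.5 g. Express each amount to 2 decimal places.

Scale factor relative to 1 L: 2.112.
neutral red: 22.1 mg/L × 2.112 L = 46.68 mg
gellan gum: 13.6 g/L × 2.112 L = 28.72 g
EDTA disodium salt: 0.179 g/L × 2.112 L = 0.378048 g = 378.05 mg

neutral red 46.68 mg; gellan gum 28.72 g; EDTA disodium salt 378.05 mg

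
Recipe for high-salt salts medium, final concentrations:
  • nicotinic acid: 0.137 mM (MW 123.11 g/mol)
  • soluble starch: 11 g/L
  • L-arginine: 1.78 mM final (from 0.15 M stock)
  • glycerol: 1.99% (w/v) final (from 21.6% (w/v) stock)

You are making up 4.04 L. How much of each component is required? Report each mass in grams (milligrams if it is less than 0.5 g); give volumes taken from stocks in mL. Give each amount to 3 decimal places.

Scale factor relative to 1 L: 4.04.
nicotinic acid: 0.137 mmol/L × 123.11 mg/mmol × 4.04 L = 68.139 mg
soluble starch: 11 g/L × 4.04 L = 44.440 g
L-arginine: V = C2·V2/C1 = 1.78 mM × 4040 mL ÷ 150 mM = 47.941 mL
glycerol: V = C2·V2/C1 = 1.99% ÷ 21.6% × 4040 mL = 372.204 mL

nicotinic acid 68.139 mg; soluble starch 44.440 g; L-arginine 47.941 mL; glycerol 372.204 mL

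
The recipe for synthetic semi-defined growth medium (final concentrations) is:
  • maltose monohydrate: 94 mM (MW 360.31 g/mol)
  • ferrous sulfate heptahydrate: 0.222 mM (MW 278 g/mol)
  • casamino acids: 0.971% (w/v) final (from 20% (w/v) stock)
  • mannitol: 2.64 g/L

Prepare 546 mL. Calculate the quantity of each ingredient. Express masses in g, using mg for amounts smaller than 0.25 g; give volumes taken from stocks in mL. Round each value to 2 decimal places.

Working volume: 546 mL = 0.546 L.
maltose monohydrate: 94 mmol/L × 360.31 g/mol × 0.546 L ÷ 1000 = 18.49 g
ferrous sulfate heptahydrate: 0.222 mmol/L × 278 mg/mmol × 0.546 L = 33.70 mg
casamino acids: C1V1 = C2V2 → 0.971% ÷ 20% × 546 mL = 26.51 mL
mannitol: 2.64 g/L × 0.546 L = 1.44 g

maltose monohydrate 18.49 g; ferrous sulfate heptahydrate 33.70 mg; casamino acids 26.51 mL; mannitol 1.44 g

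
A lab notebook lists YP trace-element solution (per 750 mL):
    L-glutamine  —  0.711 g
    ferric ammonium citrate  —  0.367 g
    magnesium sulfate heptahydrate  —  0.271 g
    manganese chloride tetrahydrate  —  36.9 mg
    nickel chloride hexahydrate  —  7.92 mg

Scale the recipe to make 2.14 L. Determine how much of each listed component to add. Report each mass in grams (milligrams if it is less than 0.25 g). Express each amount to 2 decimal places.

L-glutamine 2.03 g; ferric ammonium citrate 1.05 g; magnesium sulfate heptahydrate 0.77 g; manganese chloride tetrahydrate 105.29 mg; nickel chloride hexahydrate 22.60 mg

Scale factor = 2140 mL / 750 mL = 2.85333.
L-glutamine: 0.711 g × (2140 mL / 750 mL) = 2.03 g
ferric ammonium citrate: 0.367 g × (2140 mL / 750 mL) = 1.05 g
magnesium sulfate heptahydrate: 0.271 g × (2140 mL / 750 mL) = 0.77 g
manganese chloride tetrahydrate: 36.9 mg × (2140 mL / 750 mL) = 105.29 mg
nickel chloride hexahydrate: 7.92 mg × (2140 mL / 750 mL) = 22.60 mg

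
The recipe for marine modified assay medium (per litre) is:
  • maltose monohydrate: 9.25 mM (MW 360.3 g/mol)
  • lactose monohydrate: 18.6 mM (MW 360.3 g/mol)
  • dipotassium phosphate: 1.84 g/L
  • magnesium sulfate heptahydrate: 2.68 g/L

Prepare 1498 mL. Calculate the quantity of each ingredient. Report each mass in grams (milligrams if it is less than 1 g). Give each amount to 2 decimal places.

Working volume: 1498 mL = 1.498 L.
maltose monohydrate: 9.25 mmol/L × 360.3 g/mol × 1.498 L ÷ 1000 = 4.99 g
lactose monohydrate: 18.6 mmol/L × 360.3 g/mol × 1.498 L ÷ 1000 = 10.04 g
dipotassium phosphate: 1.84 g/L × 1.498 L = 2.76 g
magnesium sulfate heptahydrate: 2.68 g/L × 1.498 L = 4.01 g

maltose monohydrate 4.99 g; lactose monohydrate 10.04 g; dipotassium phosphate 2.76 g; magnesium sulfate heptahydrate 4.01 g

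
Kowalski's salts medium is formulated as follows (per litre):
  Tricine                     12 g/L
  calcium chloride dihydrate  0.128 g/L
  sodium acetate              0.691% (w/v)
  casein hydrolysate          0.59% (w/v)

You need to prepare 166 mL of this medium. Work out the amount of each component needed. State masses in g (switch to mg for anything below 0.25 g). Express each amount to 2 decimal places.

Tricine 1.99 g; calcium chloride dihydrate 21.25 mg; sodium acetate 1.15 g; casein hydrolysate 0.98 g

Working volume: 166 mL = 0.166 L.
Tricine: 12 g/L × 0.166 L = 1.99 g
calcium chloride dihydrate: 0.128 g/L × 0.166 L = 0.021248 g = 21.25 mg
sodium acetate: 0.691% w/v = 6.91 g/L → 6.91 × 0.166 L = 1.15 g
casein hydrolysate: 0.59% w/v = 5.9 g/L → 5.9 × 0.166 L = 0.98 g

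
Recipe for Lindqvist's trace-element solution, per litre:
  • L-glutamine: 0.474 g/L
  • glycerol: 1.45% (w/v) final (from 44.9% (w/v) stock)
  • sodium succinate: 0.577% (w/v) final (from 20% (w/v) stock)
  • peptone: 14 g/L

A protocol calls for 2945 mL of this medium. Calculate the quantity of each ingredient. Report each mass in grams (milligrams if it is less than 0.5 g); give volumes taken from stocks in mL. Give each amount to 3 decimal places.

L-glutamine 1.396 g; glycerol 95.106 mL; sodium succinate 84.963 mL; peptone 41.230 g

Scale factor relative to 1 L: 2.945.
L-glutamine: 0.474 g/L × 2.945 L = 1.396 g
glycerol: dilute stock: 1.45% ÷ 44.9% × 2945 mL = 95.106 mL
sodium succinate: dilute stock: 0.577% ÷ 20% × 2945 mL = 84.963 mL
peptone: 14 g/L × 2.945 L = 41.230 g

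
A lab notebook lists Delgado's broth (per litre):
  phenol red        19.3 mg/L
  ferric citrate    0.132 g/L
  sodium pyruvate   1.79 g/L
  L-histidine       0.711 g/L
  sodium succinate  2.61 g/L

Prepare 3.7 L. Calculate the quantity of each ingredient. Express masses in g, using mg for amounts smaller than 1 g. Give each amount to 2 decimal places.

phenol red 71.41 mg; ferric citrate 488.40 mg; sodium pyruvate 6.62 g; L-histidine 2.63 g; sodium succinate 9.66 g

Scale factor relative to 1 L: 3.7.
phenol red: 19.3 mg/L × 3.7 L = 71.41 mg
ferric citrate: 0.132 g/L × 3.7 L = 0.4884 g = 488.40 mg
sodium pyruvate: 1.79 g/L × 3.7 L = 6.62 g
L-histidine: 0.711 g/L × 3.7 L = 2.63 g
sodium succinate: 2.61 g/L × 3.7 L = 9.66 g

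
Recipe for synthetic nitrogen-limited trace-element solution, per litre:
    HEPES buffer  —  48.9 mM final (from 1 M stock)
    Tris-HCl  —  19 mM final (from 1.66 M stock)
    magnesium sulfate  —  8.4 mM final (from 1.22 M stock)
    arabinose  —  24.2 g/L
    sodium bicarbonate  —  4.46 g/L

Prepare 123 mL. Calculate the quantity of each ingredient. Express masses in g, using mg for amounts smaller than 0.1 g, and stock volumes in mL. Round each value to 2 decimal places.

HEPES buffer 6.01 mL; Tris-HCl 1.41 mL; magnesium sulfate 0.85 mL; arabinose 2.98 g; sodium bicarbonate 0.55 g

Scale factor relative to 1 L: 0.123.
HEPES buffer: V = C2·V2/C1 = 48.9 mM × 123 mL ÷ 1000 mM = 6.01 mL
Tris-HCl: C1V1 = C2V2 → 19 mM × 123 mL ÷ 1660 mM = 1.41 mL
magnesium sulfate: dilute stock: 8.4 mM × 123 mL ÷ 1220 mM = 0.85 mL
arabinose: 24.2 g/L × 0.123 L = 2.98 g
sodium bicarbonate: 4.46 g/L × 0.123 L = 0.55 g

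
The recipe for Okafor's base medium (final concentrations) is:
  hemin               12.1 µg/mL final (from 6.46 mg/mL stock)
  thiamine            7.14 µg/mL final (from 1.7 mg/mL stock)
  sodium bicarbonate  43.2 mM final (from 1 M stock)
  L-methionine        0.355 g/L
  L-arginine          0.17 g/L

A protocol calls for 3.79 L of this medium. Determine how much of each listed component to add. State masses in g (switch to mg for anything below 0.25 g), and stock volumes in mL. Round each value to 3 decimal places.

hemin 7.099 mL; thiamine 15.918 mL; sodium bicarbonate 163.728 mL; L-methionine 1.345 g; L-arginine 0.644 g

Working volume: 3.79 L.
hemin: V = C2·V2/C1 = 12.1 µg/mL × 3790 mL ÷ 6460 µg/mL = 7.099 mL
thiamine: V = C2·V2/C1 = 7.14 µg/mL × 3790 mL ÷ 1700 µg/mL = 15.918 mL
sodium bicarbonate: C1V1 = C2V2 → 43.2 mM × 3790 mL ÷ 1000 mM = 163.728 mL
L-methionine: 0.355 g/L × 3.79 L = 1.345 g
L-arginine: 0.17 g/L × 3.79 L = 0.644 g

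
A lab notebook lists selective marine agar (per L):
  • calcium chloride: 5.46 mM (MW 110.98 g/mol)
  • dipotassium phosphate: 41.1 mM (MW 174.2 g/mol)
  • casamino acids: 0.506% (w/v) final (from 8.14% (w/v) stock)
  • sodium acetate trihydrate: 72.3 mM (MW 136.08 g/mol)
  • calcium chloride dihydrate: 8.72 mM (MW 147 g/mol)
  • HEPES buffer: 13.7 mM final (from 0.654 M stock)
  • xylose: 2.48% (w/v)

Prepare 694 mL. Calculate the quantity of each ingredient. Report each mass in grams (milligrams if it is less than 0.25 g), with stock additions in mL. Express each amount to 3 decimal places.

Target volume = 694 mL = 0.694 L.
calcium chloride: 5.46 mmol/L × 110.98 g/mol × 0.694 L ÷ 1000 = 0.421 g
dipotassium phosphate: 41.1 mmol/L × 174.2 g/mol × 0.694 L ÷ 1000 = 4.969 g
casamino acids: V = C2·V2/C1 = 0.506% ÷ 8.14% × 694 mL = 43.141 mL
sodium acetate trihydrate: 72.3 mmol/L × 136.08 g/mol × 0.694 L ÷ 1000 = 6.828 g
calcium chloride dihydrate: 8.72 mmol/L × 147 g/mol × 0.694 L ÷ 1000 = 0.890 g
HEPES buffer: C1V1 = C2V2 → 13.7 mM × 694 mL ÷ 654 mM = 14.538 mL
xylose: 2.48% w/v = 24.8 g/L → 24.8 × 0.694 L = 17.211 g

calcium chloride 0.421 g; dipotassium phosphate 4.969 g; casamino acids 43.141 mL; sodium acetate trihydrate 6.828 g; calcium chloride dihydrate 0.890 g; HEPES buffer 14.538 mL; xylose 17.211 g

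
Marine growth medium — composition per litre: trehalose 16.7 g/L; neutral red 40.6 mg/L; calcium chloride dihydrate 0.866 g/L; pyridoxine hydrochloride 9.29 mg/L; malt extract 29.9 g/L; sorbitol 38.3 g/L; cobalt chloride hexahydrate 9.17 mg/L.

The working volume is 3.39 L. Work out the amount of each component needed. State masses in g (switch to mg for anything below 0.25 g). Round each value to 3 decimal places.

trehalose 56.613 g; neutral red 137.634 mg; calcium chloride dihydrate 2.936 g; pyridoxine hydrochloride 31.493 mg; malt extract 101.361 g; sorbitol 129.837 g; cobalt chloride hexahydrate 31.086 mg

Scale factor relative to 1 L: 3.39.
trehalose: 16.7 g/L × 3.39 L = 56.613 g
neutral red: 40.6 mg/L × 3.39 L = 137.634 mg
calcium chloride dihydrate: 0.866 g/L × 3.39 L = 2.936 g
pyridoxine hydrochloride: 9.29 mg/L × 3.39 L = 31.493 mg
malt extract: 29.9 g/L × 3.39 L = 101.361 g
sorbitol: 38.3 g/L × 3.39 L = 129.837 g
cobalt chloride hexahydrate: 9.17 mg/L × 3.39 L = 31.086 mg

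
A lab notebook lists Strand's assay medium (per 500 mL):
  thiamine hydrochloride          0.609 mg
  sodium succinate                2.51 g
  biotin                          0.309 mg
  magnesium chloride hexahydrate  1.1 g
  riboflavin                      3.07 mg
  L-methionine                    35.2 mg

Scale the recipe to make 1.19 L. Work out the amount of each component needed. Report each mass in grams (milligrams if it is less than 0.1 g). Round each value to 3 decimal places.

Scale factor = 1190 mL / 500 mL = 2.38.
thiamine hydrochloride: 0.609 mg × (1190 mL / 500 mL) = 1.449 mg
sodium succinate: 2.51 g × (1190 mL / 500 mL) = 5.974 g
biotin: 0.309 mg × (1190 mL / 500 mL) = 0.735 mg
magnesium chloride hexahydrate: 1.1 g × (1190 mL / 500 mL) = 2.618 g
riboflavin: 3.07 mg × (1190 mL / 500 mL) = 7.307 mg
L-methionine: 35.2 mg × (1190 mL / 500 mL) = 83.776 mg

thiamine hydrochloride 1.449 mg; sodium succinate 5.974 g; biotin 0.735 mg; magnesium chloride hexahydrate 2.618 g; riboflavin 7.307 mg; L-methionine 83.776 mg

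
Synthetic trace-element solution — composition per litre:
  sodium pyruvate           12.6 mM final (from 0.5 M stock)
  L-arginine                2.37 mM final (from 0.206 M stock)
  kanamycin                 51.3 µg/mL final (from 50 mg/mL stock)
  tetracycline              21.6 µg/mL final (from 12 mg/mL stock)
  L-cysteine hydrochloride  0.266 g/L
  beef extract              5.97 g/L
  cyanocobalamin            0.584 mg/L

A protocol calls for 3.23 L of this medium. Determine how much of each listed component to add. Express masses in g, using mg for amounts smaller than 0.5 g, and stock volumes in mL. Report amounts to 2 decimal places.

sodium pyruvate 81.40 mL; L-arginine 37.16 mL; kanamycin 3.31 mL; tetracycline 5.81 mL; L-cysteine hydrochloride 0.86 g; beef extract 19.28 g; cyanocobalamin 1.89 mg

Scale factor relative to 1 L: 3.23.
sodium pyruvate: C1V1 = C2V2 → 12.6 mM × 3230 mL ÷ 500 mM = 81.40 mL
L-arginine: V = C2·V2/C1 = 2.37 mM × 3230 mL ÷ 206 mM = 37.16 mL
kanamycin: C1V1 = C2V2 → 51.3 µg/mL × 3230 mL ÷ 50000 µg/mL = 3.31 mL
tetracycline: C1V1 = C2V2 → 21.6 µg/mL × 3230 mL ÷ 12000 µg/mL = 5.81 mL
L-cysteine hydrochloride: 0.266 g/L × 3.23 L = 0.86 g
beef extract: 5.97 g/L × 3.23 L = 19.28 g
cyanocobalamin: 0.584 mg/L × 3.23 L = 1.89 mg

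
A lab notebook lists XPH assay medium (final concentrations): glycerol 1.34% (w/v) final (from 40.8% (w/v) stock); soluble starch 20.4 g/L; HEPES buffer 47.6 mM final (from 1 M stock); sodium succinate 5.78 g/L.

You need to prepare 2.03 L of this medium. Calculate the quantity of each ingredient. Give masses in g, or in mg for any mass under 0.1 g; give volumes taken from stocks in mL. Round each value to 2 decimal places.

glycerol 66.67 mL; soluble starch 41.41 g; HEPES buffer 96.63 mL; sodium succinate 11.73 g

Scale factor relative to 1 L: 2.03.
glycerol: V = C2·V2/C1 = 1.34% ÷ 40.8% × 2030 mL = 66.67 mL
soluble starch: 20.4 g/L × 2.03 L = 41.41 g
HEPES buffer: V = C2·V2/C1 = 47.6 mM × 2030 mL ÷ 1000 mM = 96.63 mL
sodium succinate: 5.78 g/L × 2.03 L = 11.73 g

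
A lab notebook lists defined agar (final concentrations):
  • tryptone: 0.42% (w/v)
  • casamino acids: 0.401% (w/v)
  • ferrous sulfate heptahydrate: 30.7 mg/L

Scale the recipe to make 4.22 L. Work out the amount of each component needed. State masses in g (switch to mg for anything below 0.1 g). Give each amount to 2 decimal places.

tryptone 17.72 g; casamino acids 16.92 g; ferrous sulfate heptahydrate 0.13 g

Scale factor relative to 1 L: 4.22.
tryptone: 0.42% w/v = 4.2 g/L → 4.2 × 4.22 L = 17.72 g
casamino acids: 0.401 g per 100 mL × 4220 mL ÷ 100 = 16.92 g
ferrous sulfate heptahydrate: 30.7 mg/L × 4.22 L = 129.554 mg = 0.13 g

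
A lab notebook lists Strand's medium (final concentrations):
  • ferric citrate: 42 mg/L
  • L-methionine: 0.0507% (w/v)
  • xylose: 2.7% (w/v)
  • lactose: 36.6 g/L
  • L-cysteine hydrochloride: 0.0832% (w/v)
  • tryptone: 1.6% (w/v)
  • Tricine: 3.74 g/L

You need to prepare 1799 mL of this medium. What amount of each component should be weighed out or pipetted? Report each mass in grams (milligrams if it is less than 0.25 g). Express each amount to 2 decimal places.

ferric citrate 75.56 mg; L-methionine 0.91 g; xylose 48.57 g; lactose 65.84 g; L-cysteine hydrochloride 1.50 g; tryptone 28.78 g; Tricine 6.73 g

Scale factor relative to 1 L: 1.799.
ferric citrate: 42 mg/L × 1.799 L = 75.56 mg
L-methionine: 0.0507% w/v = 0.507 g/L → 0.507 × 1.799 L = 0.91 g
xylose: 2.7 g per 100 mL × 1799 mL ÷ 100 = 48.57 g
lactose: 36.6 g/L × 1.799 L = 65.84 g
L-cysteine hydrochloride: 0.0832% w/v = 0.832 g/L → 0.832 × 1.799 L = 1.50 g
tryptone: 1.6 g per 100 mL × 1799 mL ÷ 100 = 28.78 g
Tricine: 3.74 g/L × 1.799 L = 6.73 g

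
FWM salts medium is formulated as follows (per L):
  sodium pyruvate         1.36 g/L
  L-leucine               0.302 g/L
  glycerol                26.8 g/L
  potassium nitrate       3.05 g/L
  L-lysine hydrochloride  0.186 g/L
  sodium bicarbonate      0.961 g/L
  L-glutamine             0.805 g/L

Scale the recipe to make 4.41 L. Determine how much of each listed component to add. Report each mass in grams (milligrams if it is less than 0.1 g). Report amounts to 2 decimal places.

sodium pyruvate 6.00 g; L-leucine 1.33 g; glycerol 118.19 g; potassium nitrate 13.45 g; L-lysine hydrochloride 0.82 g; sodium bicarbonate 4.24 g; L-glutamine 3.55 g

Working volume: 4.41 L.
sodium pyruvate: 1.36 g/L × 4.41 L = 6.00 g
L-leucine: 0.302 g/L × 4.41 L = 1.33 g
glycerol: 26.8 g/L × 4.41 L = 118.19 g
potassium nitrate: 3.05 g/L × 4.41 L = 13.45 g
L-lysine hydrochloride: 0.186 g/L × 4.41 L = 0.82 g
sodium bicarbonate: 0.961 g/L × 4.41 L = 4.24 g
L-glutamine: 0.805 g/L × 4.41 L = 3.55 g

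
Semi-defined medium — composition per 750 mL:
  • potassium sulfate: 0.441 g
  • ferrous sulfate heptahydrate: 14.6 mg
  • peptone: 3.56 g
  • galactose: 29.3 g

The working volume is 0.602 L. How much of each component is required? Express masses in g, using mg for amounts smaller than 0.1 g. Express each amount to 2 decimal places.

potassium sulfate 0.35 g; ferrous sulfate heptahydrate 11.72 mg; peptone 2.86 g; galactose 23.52 g

Ratio of target to recipe volume: 602 / 750 = 0.802667.
potassium sulfate: 0.441 g × (602 mL / 750 mL) = 0.35 g
ferrous sulfate heptahydrate: 14.6 mg × (602 mL / 750 mL) = 11.72 mg
peptone: 3.56 g × (602 mL / 750 mL) = 2.86 g
galactose: 29.3 g × (602 mL / 750 mL) = 23.52 g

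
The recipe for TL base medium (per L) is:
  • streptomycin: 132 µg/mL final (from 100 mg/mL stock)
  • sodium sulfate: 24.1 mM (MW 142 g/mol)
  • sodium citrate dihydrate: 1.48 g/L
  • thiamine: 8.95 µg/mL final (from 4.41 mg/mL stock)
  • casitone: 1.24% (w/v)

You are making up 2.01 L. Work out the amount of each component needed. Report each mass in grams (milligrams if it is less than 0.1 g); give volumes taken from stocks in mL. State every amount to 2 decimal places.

streptomycin 2.65 mL; sodium sulfate 6.88 g; sodium citrate dihydrate 2.97 g; thiamine 4.08 mL; casitone 24.92 g

Scale factor relative to 1 L: 2.01.
streptomycin: C1V1 = C2V2 → 132 µg/mL × 2010 mL ÷ 100000 µg/mL = 2.65 mL
sodium sulfate: 24.1 mmol/L × 142 g/mol × 2.01 L ÷ 1000 = 6.88 g
sodium citrate dihydrate: 1.48 g/L × 2.01 L = 2.97 g
thiamine: C1V1 = C2V2 → 8.95 µg/mL × 2010 mL ÷ 4410 µg/mL = 4.08 mL
casitone: 1.24% w/v = 12.4 g/L → 12.4 × 2.01 L = 24.92 g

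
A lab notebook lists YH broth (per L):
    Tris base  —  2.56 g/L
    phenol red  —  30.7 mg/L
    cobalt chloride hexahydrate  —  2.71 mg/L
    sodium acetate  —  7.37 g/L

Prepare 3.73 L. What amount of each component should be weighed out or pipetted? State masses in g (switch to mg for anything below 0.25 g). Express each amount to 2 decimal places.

Working volume: 3.73 L.
Tris base: 2.56 g/L × 3.73 L = 9.55 g
phenol red: 30.7 mg/L × 3.73 L = 114.51 mg
cobalt chloride hexahydrate: 2.71 mg/L × 3.73 L = 10.11 mg
sodium acetate: 7.37 g/L × 3.73 L = 27.49 g

Tris base 9.55 g; phenol red 114.51 mg; cobalt chloride hexahydrate 10.11 mg; sodium acetate 27.49 g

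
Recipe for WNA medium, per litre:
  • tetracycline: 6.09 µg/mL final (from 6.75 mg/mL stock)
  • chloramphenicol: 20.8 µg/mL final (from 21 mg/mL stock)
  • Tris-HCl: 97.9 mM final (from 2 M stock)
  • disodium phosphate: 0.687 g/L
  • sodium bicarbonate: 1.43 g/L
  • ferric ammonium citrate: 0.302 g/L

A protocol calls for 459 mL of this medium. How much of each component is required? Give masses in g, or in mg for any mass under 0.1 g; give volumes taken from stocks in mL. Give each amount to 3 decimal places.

Working volume: 459 mL = 0.459 L.
tetracycline: C1V1 = C2V2 → 6.09 µg/mL × 459 mL ÷ 6750 µg/mL = 0.414 mL
chloramphenicol: C1V1 = C2V2 → 20.8 µg/mL × 459 mL ÷ 21000 µg/mL = 0.455 mL
Tris-HCl: dilute stock: 97.9 mM × 459 mL ÷ 2000 mM = 22.468 mL
disodium phosphate: 0.687 g/L × 0.459 L = 0.315 g
sodium bicarbonate: 1.43 g/L × 0.459 L = 0.656 g
ferric ammonium citrate: 0.302 g/L × 0.459 L = 0.139 g

tetracycline 0.414 mL; chloramphenicol 0.455 mL; Tris-HCl 22.468 mL; disodium phosphate 0.315 g; sodium bicarbonate 0.656 g; ferric ammonium citrate 0.139 g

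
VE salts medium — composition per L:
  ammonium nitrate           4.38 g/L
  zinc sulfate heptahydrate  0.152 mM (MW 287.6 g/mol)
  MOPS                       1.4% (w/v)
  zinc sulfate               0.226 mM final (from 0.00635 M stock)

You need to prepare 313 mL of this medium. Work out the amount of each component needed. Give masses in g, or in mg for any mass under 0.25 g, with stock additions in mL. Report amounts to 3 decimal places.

ammonium nitrate 1.371 g; zinc sulfate heptahydrate 13.683 mg; MOPS 4.382 g; zinc sulfate 11.140 mL

Scale factor relative to 1 L: 0.313.
ammonium nitrate: 4.38 g/L × 0.313 L = 1.371 g
zinc sulfate heptahydrate: 0.152 mmol/L × 287.6 mg/mmol × 0.313 L = 13.683 mg
MOPS: 1.4 g per 100 mL × 313 mL ÷ 100 = 4.382 g
zinc sulfate: dilute stock: 0.226 mM × 313 mL ÷ 6.35 mM = 11.140 mL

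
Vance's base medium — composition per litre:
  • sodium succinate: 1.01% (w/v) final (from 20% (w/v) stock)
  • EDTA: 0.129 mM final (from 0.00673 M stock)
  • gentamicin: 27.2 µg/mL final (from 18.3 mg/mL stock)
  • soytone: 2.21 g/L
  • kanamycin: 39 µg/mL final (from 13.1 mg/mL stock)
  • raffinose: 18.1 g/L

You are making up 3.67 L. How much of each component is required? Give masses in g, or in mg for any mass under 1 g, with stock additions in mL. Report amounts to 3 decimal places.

sodium succinate 185.335 mL; EDTA 70.346 mL; gentamicin 5.455 mL; soytone 8.111 g; kanamycin 10.926 mL; raffinose 66.427 g

Scale factor relative to 1 L: 3.67.
sodium succinate: dilute stock: 1.01% ÷ 20% × 3670 mL = 185.335 mL
EDTA: C1V1 = C2V2 → 0.129 mM × 3670 mL ÷ 6.73 mM = 70.346 mL
gentamicin: dilute stock: 27.2 µg/mL × 3670 mL ÷ 18300 µg/mL = 5.455 mL
soytone: 2.21 g/L × 3.67 L = 8.111 g
kanamycin: C1V1 = C2V2 → 39 µg/mL × 3670 mL ÷ 13100 µg/mL = 10.926 mL
raffinose: 18.1 g/L × 3.67 L = 66.427 g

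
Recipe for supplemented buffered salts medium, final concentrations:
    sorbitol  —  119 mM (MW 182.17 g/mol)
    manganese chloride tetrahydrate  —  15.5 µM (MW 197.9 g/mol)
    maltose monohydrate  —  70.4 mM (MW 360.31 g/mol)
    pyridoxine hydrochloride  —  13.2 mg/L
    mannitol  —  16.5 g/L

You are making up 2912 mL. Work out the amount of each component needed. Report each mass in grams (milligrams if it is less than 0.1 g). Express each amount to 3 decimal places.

sorbitol 63.127 g; manganese chloride tetrahydrate 8.932 mg; maltose monohydrate 73.865 g; pyridoxine hydrochloride 38.438 mg; mannitol 48.048 g

Scale factor relative to 1 L: 2.912.
sorbitol: 119 mmol/L × 182.17 g/mol × 2.912 L ÷ 1000 = 63.127 g
manganese chloride tetrahydrate: 15.5 µmol/L × 197.9 g/mol × 2.912 L ÷ 1000 = 8.932 mg
maltose monohydrate: 70.4 mmol/L × 360.31 g/mol × 2.912 L ÷ 1000 = 73.865 g
pyridoxine hydrochloride: 13.2 mg/L × 2.912 L = 38.438 mg
mannitol: 16.5 g/L × 2.912 L = 48.048 g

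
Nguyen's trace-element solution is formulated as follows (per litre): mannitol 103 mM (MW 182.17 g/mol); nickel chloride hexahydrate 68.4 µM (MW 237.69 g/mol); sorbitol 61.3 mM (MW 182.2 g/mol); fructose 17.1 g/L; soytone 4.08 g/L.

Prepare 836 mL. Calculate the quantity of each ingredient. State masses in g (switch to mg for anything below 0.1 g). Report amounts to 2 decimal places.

Working volume: 836 mL = 0.836 L.
mannitol: 103 mmol/L × 182.17 g/mol × 0.836 L ÷ 1000 = 15.69 g
nickel chloride hexahydrate: 68.4 µmol/L × 237.69 g/mol × 0.836 L ÷ 1000 = 13.59 mg
sorbitol: 61.3 mmol/L × 182.2 g/mol × 0.836 L ÷ 1000 = 9.34 g
fructose: 17.1 g/L × 0.836 L = 14.30 g
soytone: 4.08 g/L × 0.836 L = 3.41 g

mannitol 15.69 g; nickel chloride hexahydrate 13.59 mg; sorbitol 9.34 g; fructose 14.30 g; soytone 3.41 g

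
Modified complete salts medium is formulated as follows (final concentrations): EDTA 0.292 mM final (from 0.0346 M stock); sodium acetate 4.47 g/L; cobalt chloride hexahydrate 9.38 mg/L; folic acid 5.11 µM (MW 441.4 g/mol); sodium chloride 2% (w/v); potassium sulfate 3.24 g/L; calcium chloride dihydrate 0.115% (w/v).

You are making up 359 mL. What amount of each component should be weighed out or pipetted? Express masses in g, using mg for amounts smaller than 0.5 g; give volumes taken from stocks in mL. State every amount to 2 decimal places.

Scale factor relative to 1 L: 0.359.
EDTA: dilute stock: 0.292 mM × 359 mL ÷ 34.6 mM = 3.03 mL
sodium acetate: 4.47 g/L × 0.359 L = 1.60 g
cobalt chloride hexahydrate: 9.38 mg/L × 0.359 L = 3.37 mg
folic acid: 5.11 µmol/L × 441.4 g/mol × 0.359 L ÷ 1000 = 0.81 mg
sodium chloride: 2% w/v = 20 g/L → 20 × 0.359 L = 7.18 g
potassium sulfate: 3.24 g/L × 0.359 L = 1.16 g
calcium chloride dihydrate: 0.115 g per 100 mL × 359 mL ÷ 100 = 0.41285 g = 412.85 mg

EDTA 3.03 mL; sodium acetate 1.60 g; cobalt chloride hexahydrate 3.37 mg; folic acid 0.81 mg; sodium chloride 7.18 g; potassium sulfate 1.16 g; calcium chloride dihydrate 412.85 mg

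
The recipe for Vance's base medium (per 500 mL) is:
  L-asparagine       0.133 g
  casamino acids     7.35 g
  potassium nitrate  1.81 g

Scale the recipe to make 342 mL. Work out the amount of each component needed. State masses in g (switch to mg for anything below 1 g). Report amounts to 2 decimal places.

L-asparagine 90.97 mg; casamino acids 5.03 g; potassium nitrate 1.24 g

Scale factor = 342 mL / 500 mL = 0.684.
L-asparagine: 0.133 g × (342 mL / 500 mL) = 0.090972 g = 90.97 mg
casamino acids: 7.35 g × (342 mL / 500 mL) = 5.03 g
potassium nitrate: 1.81 g × (342 mL / 500 mL) = 1.24 g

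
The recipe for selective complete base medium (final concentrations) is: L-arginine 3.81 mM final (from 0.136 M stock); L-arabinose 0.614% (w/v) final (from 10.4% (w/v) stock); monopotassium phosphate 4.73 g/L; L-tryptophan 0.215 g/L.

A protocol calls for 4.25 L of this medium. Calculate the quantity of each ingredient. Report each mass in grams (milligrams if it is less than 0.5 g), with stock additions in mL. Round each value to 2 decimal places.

L-arginine 119.06 mL; L-arabinose 250.91 mL; monopotassium phosphate 20.10 g; L-tryptophan 0.91 g

Working volume: 4.25 L.
L-arginine: V = C2·V2/C1 = 3.81 mM × 4250 mL ÷ 136 mM = 119.06 mL
L-arabinose: dilute stock: 0.614% ÷ 10.4% × 4250 mL = 250.91 mL
monopotassium phosphate: 4.73 g/L × 4.25 L = 20.10 g
L-tryptophan: 0.215 g/L × 4.25 L = 0.91 g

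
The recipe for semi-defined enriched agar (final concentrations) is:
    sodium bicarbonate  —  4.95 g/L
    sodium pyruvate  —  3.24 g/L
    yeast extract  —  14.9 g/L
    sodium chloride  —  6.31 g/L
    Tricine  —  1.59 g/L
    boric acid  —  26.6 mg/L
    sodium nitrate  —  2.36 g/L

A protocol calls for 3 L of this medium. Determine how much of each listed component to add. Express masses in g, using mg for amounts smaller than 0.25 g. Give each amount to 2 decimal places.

Working volume: 3 L.
sodium bicarbonate: 4.95 g/L × 3 L = 14.85 g
sodium pyruvate: 3.24 g/L × 3 L = 9.72 g
yeast extract: 14.9 g/L × 3 L = 44.70 g
sodium chloride: 6.31 g/L × 3 L = 18.93 g
Tricine: 1.59 g/L × 3 L = 4.77 g
boric acid: 26.6 mg/L × 3 L = 79.80 mg
sodium nitrate: 2.36 g/L × 3 L = 7.08 g

sodium bicarbonate 14.85 g; sodium pyruvate 9.72 g; yeast extract 44.70 g; sodium chloride 18.93 g; Tricine 4.77 g; boric acid 79.80 mg; sodium nitrate 7.08 g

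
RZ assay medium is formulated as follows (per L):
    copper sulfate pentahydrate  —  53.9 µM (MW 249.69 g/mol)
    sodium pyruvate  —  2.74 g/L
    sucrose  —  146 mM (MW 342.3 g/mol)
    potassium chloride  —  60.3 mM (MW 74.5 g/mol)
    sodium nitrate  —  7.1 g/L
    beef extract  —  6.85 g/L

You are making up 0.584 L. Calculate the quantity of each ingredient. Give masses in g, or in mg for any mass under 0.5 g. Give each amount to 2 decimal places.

copper sulfate pentahydrate 7.86 mg; sodium pyruvate 1.60 g; sucrose 29.19 g; potassium chloride 2.62 g; sodium nitrate 4.15 g; beef extract 4.00 g

Scale factor relative to 1 L: 0.584.
copper sulfate pentahydrate: 53.9 µmol/L × 249.69 g/mol × 0.584 L ÷ 1000 = 7.86 mg
sodium pyruvate: 2.74 g/L × 0.584 L = 1.60 g
sucrose: 146 mmol/L × 342.3 g/mol × 0.584 L ÷ 1000 = 29.19 g
potassium chloride: 60.3 mmol/L × 74.5 g/mol × 0.584 L ÷ 1000 = 2.62 g
sodium nitrate: 7.1 g/L × 0.584 L = 4.15 g
beef extract: 6.85 g/L × 0.584 L = 4.00 g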